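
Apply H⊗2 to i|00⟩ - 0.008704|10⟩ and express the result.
(-0.004352 + (1/2)i)|00⟩ + (-0.004352 + (1/2)i)|01⟩ + (0.004352 + (1/2)i)|10⟩ + (0.004352 + (1/2)i)|11⟩

H⊗2 gives amp(|y⟩) = (1/2) Σ_x (−1)^(x·y) amp(|x⟩), where x·y is the number of positions in which both x and y have a 1.
|00⟩: (i - 0.008704)/2 = (-0.004352 + (1/2)i)
|01⟩: (i - 0.008704)/2 = (-0.004352 + (1/2)i)
|10⟩: (i + 0.008704)/2 = (0.004352 + (1/2)i)
|11⟩: (i + 0.008704)/2 = (0.004352 + (1/2)i)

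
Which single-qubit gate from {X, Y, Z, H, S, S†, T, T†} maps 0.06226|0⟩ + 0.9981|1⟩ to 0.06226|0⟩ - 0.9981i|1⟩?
S†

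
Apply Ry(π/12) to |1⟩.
-0.1305|0⟩ + 0.9914|1⟩

Ry(π/12) = [[cos(θ/2), −sin(θ/2)], [sin(θ/2), cos(θ/2)]]; θ = π/12, cos(θ/2) ≈ 0.991445, sin(θ/2) ≈ 0.130526.
With a = amp(|0⟩) = 0 and b = amp(|1⟩) = 1:
new amp(|0⟩) = (0.991445)·a + (-0.130526)·b = -0.1305
new amp(|1⟩) = (0.130526)·a + (0.991445)·b = 0.9914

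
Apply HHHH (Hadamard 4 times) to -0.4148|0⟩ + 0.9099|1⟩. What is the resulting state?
-0.4148|0⟩ + 0.9099|1⟩

H² = I, so an even number of Hadamards cancels: H^4 = I and the state is unchanged.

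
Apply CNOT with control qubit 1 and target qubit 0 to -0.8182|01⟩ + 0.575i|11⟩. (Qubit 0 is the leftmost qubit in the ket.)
0.575i|01⟩ - 0.8182|11⟩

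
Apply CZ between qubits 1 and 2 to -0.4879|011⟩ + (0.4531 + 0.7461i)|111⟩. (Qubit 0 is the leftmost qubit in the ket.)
0.4879|011⟩ + (-0.4531 - 0.7461i)|111⟩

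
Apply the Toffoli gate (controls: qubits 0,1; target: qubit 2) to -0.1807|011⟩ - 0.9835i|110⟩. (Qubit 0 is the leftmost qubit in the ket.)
-0.1807|011⟩ - 0.9835i|111⟩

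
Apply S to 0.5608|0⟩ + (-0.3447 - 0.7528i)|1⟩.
0.5608|0⟩ + (0.7528 - 0.3447i)|1⟩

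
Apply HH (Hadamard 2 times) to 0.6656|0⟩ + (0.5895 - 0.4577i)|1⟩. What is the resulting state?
0.6656|0⟩ + (0.5895 - 0.4577i)|1⟩

H² = I, so an even number of Hadamards cancels: H^2 = I and the state is unchanged.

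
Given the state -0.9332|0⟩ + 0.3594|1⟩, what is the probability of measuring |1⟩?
0.1292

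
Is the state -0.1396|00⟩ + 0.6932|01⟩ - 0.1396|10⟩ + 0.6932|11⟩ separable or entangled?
Separable

Writing the state as a|00⟩ + b|01⟩ + c|10⟩ + d|11⟩, it is a product state iff ad − bc = 0.
Here (a, b, c, d) = (-0.1396, 0.6932, -0.1396, 0.6932): ad − bc = (-0.1396)(0.6932) − (0.6932)(-0.1396) = 0, so the state is separable.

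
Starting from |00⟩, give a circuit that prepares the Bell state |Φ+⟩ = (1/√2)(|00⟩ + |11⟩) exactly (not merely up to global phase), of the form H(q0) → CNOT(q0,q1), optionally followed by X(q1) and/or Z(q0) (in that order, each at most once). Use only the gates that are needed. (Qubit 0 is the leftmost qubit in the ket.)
H(q0) → CNOT(q0,q1)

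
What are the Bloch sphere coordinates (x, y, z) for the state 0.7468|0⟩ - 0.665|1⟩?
(-0.9932, 0, 0.1155)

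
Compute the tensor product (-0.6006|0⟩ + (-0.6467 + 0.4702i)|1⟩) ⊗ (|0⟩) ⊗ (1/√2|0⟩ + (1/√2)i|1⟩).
-0.4247|000⟩ - 0.4247i|001⟩ + (-0.4573 + 0.3325i)|100⟩ + (-0.3325 - 0.4573i)|101⟩

amp(|b₁b₂…⟩) = product of the factor amplitudes for bits b₁, b₂, …; only kets whose every factor amplitude is nonzero survive.
|000⟩: (-0.6006)(1)(1/√2) = -0.4247
|001⟩: (-0.6006)(1)((1/√2)i) = -0.4247i
|100⟩: (-0.6467 + 0.4702i)(1)(1/√2) = (-0.4573 + 0.3325i)
|101⟩: (-0.6467 + 0.4702i)(1)((1/√2)i) = (-0.3325 - 0.4573i)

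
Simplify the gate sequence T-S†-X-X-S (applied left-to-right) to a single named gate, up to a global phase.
T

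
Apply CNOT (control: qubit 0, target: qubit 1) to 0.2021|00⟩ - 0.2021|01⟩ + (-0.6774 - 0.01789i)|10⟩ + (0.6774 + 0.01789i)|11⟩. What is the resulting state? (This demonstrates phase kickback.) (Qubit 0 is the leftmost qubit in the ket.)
0.2021|00⟩ - 0.2021|01⟩ + (0.6774 + 0.01789i)|10⟩ + (-0.6774 - 0.01789i)|11⟩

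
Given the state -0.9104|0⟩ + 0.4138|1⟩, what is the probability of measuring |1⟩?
0.1712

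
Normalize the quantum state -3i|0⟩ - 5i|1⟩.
-0.5145i|0⟩ - 0.8575i|1⟩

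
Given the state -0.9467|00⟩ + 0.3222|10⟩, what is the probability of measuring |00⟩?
0.8962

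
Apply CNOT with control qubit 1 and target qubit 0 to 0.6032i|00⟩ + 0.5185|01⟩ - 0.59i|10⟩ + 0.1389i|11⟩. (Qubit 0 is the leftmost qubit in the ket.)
0.6032i|00⟩ + 0.1389i|01⟩ - 0.59i|10⟩ + 0.5185|11⟩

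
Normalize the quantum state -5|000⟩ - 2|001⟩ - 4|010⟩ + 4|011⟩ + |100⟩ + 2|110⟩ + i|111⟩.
-0.6108|000⟩ - 0.2443|001⟩ - 0.4887|010⟩ + 0.4887|011⟩ + 0.1222|100⟩ + 0.2443|110⟩ + 0.1222i|111⟩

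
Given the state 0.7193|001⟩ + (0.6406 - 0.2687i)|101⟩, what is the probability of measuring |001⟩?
0.5174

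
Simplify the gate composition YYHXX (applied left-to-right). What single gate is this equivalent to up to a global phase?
H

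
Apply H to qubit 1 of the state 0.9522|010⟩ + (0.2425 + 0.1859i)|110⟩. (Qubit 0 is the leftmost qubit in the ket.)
0.6733|000⟩ - 0.6733|010⟩ + (0.1715 + 0.1315i)|100⟩ + (-0.1715 - 0.1315i)|110⟩

H on qubit 1 mixes each pair of kets that differ only in qubit 1: amplitudes (a, b) of (|…0…⟩, |…1…⟩) become ((a + b)/√2, (a − b)/√2). Kets absent from the input have amplitude 0.
(|000⟩, |010⟩): (a, b) = (0, 0.9522) → (0.6733, -0.6733)
(|100⟩, |110⟩): (a, b) = (0, (0.2425 + 0.1859i)) → ((0.1715 + 0.1315i), (-0.1715 - 0.1315i))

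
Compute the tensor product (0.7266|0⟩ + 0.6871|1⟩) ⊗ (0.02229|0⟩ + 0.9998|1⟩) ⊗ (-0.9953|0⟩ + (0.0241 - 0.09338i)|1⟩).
-0.01612|000⟩ + (0.0003903 - 0.001512i)|001⟩ - 0.723|010⟩ + (0.01751 - 0.06784i)|011⟩ - 0.01524|100⟩ + (0.0003691 - 0.00143i)|101⟩ - 0.6837|110⟩ + (0.01656 - 0.06415i)|111⟩

amp(|b₁b₂…⟩) = product of the factor amplitudes for bits b₁, b₂, …; only kets whose every factor amplitude is nonzero survive.
|000⟩: (0.7266)(0.02229)(-0.9953) = -0.01612
|001⟩: (0.7266)(0.02229)(0.0241 - 0.09338i) = (0.0003903 - 0.001512i)
|010⟩: (0.7266)(0.9998)(-0.9953) = -0.723
|011⟩: (0.7266)(0.9998)(0.0241 - 0.09338i) = (0.01751 - 0.06784i)
|100⟩: (0.6871)(0.02229)(-0.9953) = -0.01524
|101⟩: (0.6871)(0.02229)(0.0241 - 0.09338i) = (0.0003691 - 0.00143i)
|110⟩: (0.6871)(0.9998)(-0.9953) = -0.6837
|111⟩: (0.6871)(0.9998)(0.0241 - 0.09338i) = (0.01656 - 0.06415i)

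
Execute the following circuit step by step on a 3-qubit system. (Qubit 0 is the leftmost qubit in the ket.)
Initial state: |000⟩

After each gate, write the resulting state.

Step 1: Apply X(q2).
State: |001⟩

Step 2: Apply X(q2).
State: |000⟩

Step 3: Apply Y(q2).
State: i|001⟩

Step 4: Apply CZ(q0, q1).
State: i|001⟩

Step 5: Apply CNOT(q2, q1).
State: i|011⟩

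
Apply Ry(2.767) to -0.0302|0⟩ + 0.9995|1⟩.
-0.9876|0⟩ + 0.1564|1⟩

Ry(2.767) = [[cos(θ/2), −sin(θ/2)], [sin(θ/2), cos(θ/2)]]; θ = 2.767, cos(θ/2) ≈ 0.186203, sin(θ/2) ≈ 0.982511.
With a = amp(|0⟩) = -0.0302 and b = amp(|1⟩) = 0.9995:
new amp(|0⟩) = (0.186203)·a + (-0.982511)·b = -0.9876
new amp(|1⟩) = (0.982511)·a + (0.186203)·b = 0.1564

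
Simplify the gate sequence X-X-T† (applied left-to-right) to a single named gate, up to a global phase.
T†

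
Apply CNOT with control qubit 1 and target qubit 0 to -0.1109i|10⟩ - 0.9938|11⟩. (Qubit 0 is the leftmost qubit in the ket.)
-0.9938|01⟩ - 0.1109i|10⟩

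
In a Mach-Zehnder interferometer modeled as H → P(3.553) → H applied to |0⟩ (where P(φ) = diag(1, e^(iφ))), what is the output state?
(0.04172 - 0.1999i)|0⟩ + (0.9583 + 0.1999i)|1⟩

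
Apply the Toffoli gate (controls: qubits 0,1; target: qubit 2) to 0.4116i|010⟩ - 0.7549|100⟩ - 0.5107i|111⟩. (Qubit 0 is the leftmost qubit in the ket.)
0.4116i|010⟩ - 0.7549|100⟩ - 0.5107i|110⟩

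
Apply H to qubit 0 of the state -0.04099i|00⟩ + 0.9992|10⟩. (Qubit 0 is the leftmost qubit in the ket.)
(0.7065 - 0.02898i)|00⟩ + (-0.7065 - 0.02898i)|10⟩

H on qubit 0 mixes each pair of kets that differ only in qubit 0: amplitudes (a, b) of (|…0…⟩, |…1…⟩) become ((a + b)/√2, (a − b)/√2). Kets absent from the input have amplitude 0.
(|00⟩, |10⟩): (a, b) = (-0.04099i, 0.9992) → ((0.7065 - 0.02898i), (-0.7065 - 0.02898i))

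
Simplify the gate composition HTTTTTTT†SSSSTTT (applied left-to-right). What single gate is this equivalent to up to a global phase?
H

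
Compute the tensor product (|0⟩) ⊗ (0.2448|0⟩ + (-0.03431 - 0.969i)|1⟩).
0.2448|00⟩ + (-0.03431 - 0.969i)|01⟩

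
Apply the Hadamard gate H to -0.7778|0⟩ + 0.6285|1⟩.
-0.1056|0⟩ - 0.9944|1⟩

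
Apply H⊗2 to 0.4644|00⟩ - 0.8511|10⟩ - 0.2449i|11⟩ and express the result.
(-0.1934 - 0.1225i)|00⟩ + (-0.1934 + 0.1225i)|01⟩ + (0.6578 + 0.1225i)|10⟩ + (0.6578 - 0.1225i)|11⟩

H⊗2 gives amp(|y⟩) = (1/2) Σ_x (−1)^(x·y) amp(|x⟩), where x·y is the number of positions in which both x and y have a 1.
|00⟩: (0.4644 - 0.8511 - 0.2449i)/2 = (-0.1934 - 0.1225i)
|01⟩: (0.4644 - 0.8511 + 0.2449i)/2 = (-0.1934 + 0.1225i)
|10⟩: (0.4644 + 0.8511 + 0.2449i)/2 = (0.6578 + 0.1225i)
|11⟩: (0.4644 + 0.8511 - 0.2449i)/2 = (0.6578 - 0.1225i)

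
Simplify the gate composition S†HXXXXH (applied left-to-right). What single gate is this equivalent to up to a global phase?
S†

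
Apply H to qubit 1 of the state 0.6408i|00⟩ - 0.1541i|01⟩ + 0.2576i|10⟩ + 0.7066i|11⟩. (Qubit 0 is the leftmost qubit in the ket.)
0.3441i|00⟩ + 0.5621i|01⟩ + 0.6818i|10⟩ - 0.3175i|11⟩

H on qubit 1 mixes each pair of kets that differ only in qubit 1: amplitudes (a, b) of (|…0…⟩, |…1…⟩) become ((a + b)/√2, (a − b)/√2). Kets absent from the input have amplitude 0.
(|00⟩, |01⟩): (a, b) = (0.6408i, -0.1541i) → (0.3441i, 0.5621i)
(|10⟩, |11⟩): (a, b) = (0.2576i, 0.7066i) → (0.6818i, -0.3175i)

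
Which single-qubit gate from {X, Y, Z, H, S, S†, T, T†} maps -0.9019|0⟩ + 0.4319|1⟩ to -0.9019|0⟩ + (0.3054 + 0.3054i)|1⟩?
T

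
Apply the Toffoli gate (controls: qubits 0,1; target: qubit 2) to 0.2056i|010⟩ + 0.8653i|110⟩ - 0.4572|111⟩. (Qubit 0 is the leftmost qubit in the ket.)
0.2056i|010⟩ - 0.4572|110⟩ + 0.8653i|111⟩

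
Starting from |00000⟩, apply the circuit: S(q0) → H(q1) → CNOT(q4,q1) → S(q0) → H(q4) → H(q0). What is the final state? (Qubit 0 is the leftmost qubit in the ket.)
1/√8|00000⟩ + 1/√8|00001⟩ + 1/√8|01000⟩ + 1/√8|01001⟩ + 1/√8|10000⟩ + 1/√8|10001⟩ + 1/√8|11000⟩ + 1/√8|11001⟩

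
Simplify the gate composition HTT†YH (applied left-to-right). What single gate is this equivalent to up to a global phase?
Y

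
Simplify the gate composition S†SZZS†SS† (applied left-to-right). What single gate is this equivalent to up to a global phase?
S†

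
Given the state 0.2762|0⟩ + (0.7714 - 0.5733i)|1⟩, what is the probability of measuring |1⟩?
0.9237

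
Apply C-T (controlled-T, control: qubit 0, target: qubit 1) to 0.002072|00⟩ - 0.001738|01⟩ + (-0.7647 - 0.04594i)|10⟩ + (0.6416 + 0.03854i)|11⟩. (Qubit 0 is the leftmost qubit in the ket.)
0.002072|00⟩ - 0.001738|01⟩ + (-0.7647 - 0.04594i)|10⟩ + (0.4264 + 0.4809i)|11⟩

C-T leaves the control-|0⟩ kets |00⟩, |01⟩ unchanged and applies T to qubit 1 on the control-|1⟩ pair (|10⟩, |11⟩).
T = [[1, 0], [0, (1/√2 + (1/√2)i)]].
With a = amp(|10⟩) = (-0.7647 - 0.04594i) and b = amp(|11⟩) = (0.6416 + 0.03854i):
new amp(|10⟩) = (1)·a = (-0.7647 - 0.04594i)
new amp(|11⟩) = (1/√2 + (1/√2)i)·b = (0.4264 + 0.4809i)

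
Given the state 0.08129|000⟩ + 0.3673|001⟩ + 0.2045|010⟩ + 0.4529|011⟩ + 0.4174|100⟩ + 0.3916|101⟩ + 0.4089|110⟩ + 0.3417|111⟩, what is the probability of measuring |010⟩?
0.04182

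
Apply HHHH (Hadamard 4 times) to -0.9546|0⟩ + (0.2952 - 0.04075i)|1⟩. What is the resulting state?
-0.9546|0⟩ + (0.2952 - 0.04075i)|1⟩

H² = I, so an even number of Hadamards cancels: H^4 = I and the state is unchanged.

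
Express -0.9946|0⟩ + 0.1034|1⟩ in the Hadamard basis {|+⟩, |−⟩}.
-0.6302|+⟩ - 0.7764|−⟩

With |ψ⟩ = α|0⟩ + β|1⟩, the Hadamard-basis coefficients are ⟨+|ψ⟩ = (α + β)/√2 and ⟨−|ψ⟩ = (α − β)/√2.
Here α = -0.9946, β = 0.1034: (α + β)/√2 = -0.6302, (α − β)/√2 = -0.7764.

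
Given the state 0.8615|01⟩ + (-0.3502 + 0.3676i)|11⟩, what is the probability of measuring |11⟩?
0.2578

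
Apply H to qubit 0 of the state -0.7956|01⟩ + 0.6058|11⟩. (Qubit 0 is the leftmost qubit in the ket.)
-0.1342|01⟩ - 0.9909|11⟩

H on qubit 0 mixes each pair of kets that differ only in qubit 0: amplitudes (a, b) of (|…0…⟩, |…1…⟩) become ((a + b)/√2, (a − b)/√2). Kets absent from the input have amplitude 0.
(|01⟩, |11⟩): (a, b) = (-0.7956, 0.6058) → (-0.1342, -0.9909)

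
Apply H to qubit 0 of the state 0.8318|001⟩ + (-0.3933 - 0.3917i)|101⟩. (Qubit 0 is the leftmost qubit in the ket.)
(0.3101 - 0.277i)|001⟩ + (0.8663 + 0.277i)|101⟩

H on qubit 0 mixes each pair of kets that differ only in qubit 0: amplitudes (a, b) of (|…0…⟩, |…1…⟩) become ((a + b)/√2, (a − b)/√2). Kets absent from the input have amplitude 0.
(|001⟩, |101⟩): (a, b) = (0.8318, (-0.3933 - 0.3917i)) → ((0.3101 - 0.277i), (0.8663 + 0.277i))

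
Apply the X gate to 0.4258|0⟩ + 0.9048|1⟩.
0.9048|0⟩ + 0.4258|1⟩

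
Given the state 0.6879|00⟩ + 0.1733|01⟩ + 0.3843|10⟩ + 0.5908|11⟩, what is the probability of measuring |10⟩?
0.1477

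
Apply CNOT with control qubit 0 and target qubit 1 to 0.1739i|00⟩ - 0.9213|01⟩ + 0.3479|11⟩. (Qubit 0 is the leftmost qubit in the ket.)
0.1739i|00⟩ - 0.9213|01⟩ + 0.3479|10⟩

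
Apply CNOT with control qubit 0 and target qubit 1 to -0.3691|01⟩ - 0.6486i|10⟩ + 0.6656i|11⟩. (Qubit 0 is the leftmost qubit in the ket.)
-0.3691|01⟩ + 0.6656i|10⟩ - 0.6486i|11⟩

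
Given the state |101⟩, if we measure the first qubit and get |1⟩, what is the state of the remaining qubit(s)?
|01⟩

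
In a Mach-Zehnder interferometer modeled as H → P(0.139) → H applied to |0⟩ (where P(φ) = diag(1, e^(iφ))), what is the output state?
(0.9952 + 0.06928i)|0⟩ + (0.004822 - 0.06928i)|1⟩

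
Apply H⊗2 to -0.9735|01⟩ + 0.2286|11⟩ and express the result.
-0.3725|00⟩ + 0.3725|01⟩ - 0.6011|10⟩ + 0.6011|11⟩

H⊗2 gives amp(|y⟩) = (1/2) Σ_x (−1)^(x·y) amp(|x⟩), where x·y is the number of positions in which both x and y have a 1.
|00⟩: (-0.9735 + 0.2286)/2 = -0.3725
|01⟩: (0.9735 - 0.2286)/2 = 0.3725
|10⟩: (-0.9735 - 0.2286)/2 = -0.6011
|11⟩: (0.9735 + 0.2286)/2 = 0.6011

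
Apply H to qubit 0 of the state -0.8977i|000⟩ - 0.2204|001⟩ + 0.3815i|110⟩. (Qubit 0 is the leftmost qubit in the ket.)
-0.6348i|000⟩ - 0.1558|001⟩ + 0.2698i|010⟩ - 0.6348i|100⟩ - 0.1558|101⟩ - 0.2698i|110⟩

H on qubit 0 mixes each pair of kets that differ only in qubit 0: amplitudes (a, b) of (|…0…⟩, |…1…⟩) become ((a + b)/√2, (a − b)/√2). Kets absent from the input have amplitude 0.
(|000⟩, |100⟩): (a, b) = (-0.8977i, 0) → (-0.6348i, -0.6348i)
(|001⟩, |101⟩): (a, b) = (-0.2204, 0) → (-0.1558, -0.1558)
(|010⟩, |110⟩): (a, b) = (0, 0.3815i) → (0.2698i, -0.2698i)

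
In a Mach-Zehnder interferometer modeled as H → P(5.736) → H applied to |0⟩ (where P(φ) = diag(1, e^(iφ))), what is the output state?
(0.927 - 0.2601i)|0⟩ + (0.073 + 0.2601i)|1⟩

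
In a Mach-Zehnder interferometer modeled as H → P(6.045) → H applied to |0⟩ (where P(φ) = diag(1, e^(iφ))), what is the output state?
(0.9859 - 0.118i)|0⟩ + (0.01412 + 0.118i)|1⟩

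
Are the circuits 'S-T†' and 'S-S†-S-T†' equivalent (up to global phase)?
Yes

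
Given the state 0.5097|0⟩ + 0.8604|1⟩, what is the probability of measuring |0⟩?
0.2598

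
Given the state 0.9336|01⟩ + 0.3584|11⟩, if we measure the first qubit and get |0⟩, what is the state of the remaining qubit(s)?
|1⟩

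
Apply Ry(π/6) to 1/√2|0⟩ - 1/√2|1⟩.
0.866|0⟩ - 1/2|1⟩

Ry(π/6) = [[cos(θ/2), −sin(θ/2)], [sin(θ/2), cos(θ/2)]]; θ = π/6, cos(θ/2) ≈ 0.965926, sin(θ/2) ≈ 0.258819.
With a = amp(|0⟩) = 1/√2 and b = amp(|1⟩) = -1/√2:
new amp(|0⟩) = (0.965926)·a + (-0.258819)·b = 0.866
new amp(|1⟩) = (0.258819)·a + (0.965926)·b = -1/2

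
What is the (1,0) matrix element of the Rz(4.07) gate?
0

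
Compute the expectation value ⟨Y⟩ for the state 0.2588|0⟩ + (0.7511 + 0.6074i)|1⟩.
0.3144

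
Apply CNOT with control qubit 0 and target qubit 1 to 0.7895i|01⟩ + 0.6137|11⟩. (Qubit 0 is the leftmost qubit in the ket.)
0.7895i|01⟩ + 0.6137|10⟩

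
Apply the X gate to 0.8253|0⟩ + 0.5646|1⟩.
0.5646|0⟩ + 0.8253|1⟩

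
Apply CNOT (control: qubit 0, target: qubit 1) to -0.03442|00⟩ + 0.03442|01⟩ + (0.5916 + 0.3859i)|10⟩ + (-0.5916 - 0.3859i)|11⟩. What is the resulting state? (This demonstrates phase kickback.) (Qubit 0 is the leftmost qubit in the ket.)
-0.03442|00⟩ + 0.03442|01⟩ + (-0.5916 - 0.3859i)|10⟩ + (0.5916 + 0.3859i)|11⟩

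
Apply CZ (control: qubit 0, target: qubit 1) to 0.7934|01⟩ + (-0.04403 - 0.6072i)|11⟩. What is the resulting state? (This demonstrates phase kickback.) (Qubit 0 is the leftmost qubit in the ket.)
0.7934|01⟩ + (0.04403 + 0.6072i)|11⟩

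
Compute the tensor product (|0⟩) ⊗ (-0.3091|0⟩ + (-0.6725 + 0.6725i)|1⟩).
-0.3091|00⟩ + (-0.6725 + 0.6725i)|01⟩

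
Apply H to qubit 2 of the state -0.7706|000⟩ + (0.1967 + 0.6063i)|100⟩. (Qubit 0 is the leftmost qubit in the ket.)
-0.5449|000⟩ - 0.5449|001⟩ + (0.1391 + 0.4287i)|100⟩ + (0.1391 + 0.4287i)|101⟩

H on qubit 2 mixes each pair of kets that differ only in qubit 2: amplitudes (a, b) of (|…0…⟩, |…1…⟩) become ((a + b)/√2, (a − b)/√2). Kets absent from the input have amplitude 0.
(|000⟩, |001⟩): (a, b) = (-0.7706, 0) → (-0.5449, -0.5449)
(|100⟩, |101⟩): (a, b) = ((0.1967 + 0.6063i), 0) → ((0.1391 + 0.4287i), (0.1391 + 0.4287i))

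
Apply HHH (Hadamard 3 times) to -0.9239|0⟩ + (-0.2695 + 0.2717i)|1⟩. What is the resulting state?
(-0.8439 + 0.1921i)|0⟩ + (-0.4627 - 0.1921i)|1⟩

H² = I, so H^3 = H: a single Hadamard. With (a, b) = (-0.9239, (-0.2695 + 0.2717i)), H gives ((a + b)/√2, (a − b)/√2) = ((-0.8439 + 0.1921i), (-0.4627 - 0.1921i)).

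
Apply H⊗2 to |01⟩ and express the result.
1/2|00⟩ - 1/2|01⟩ + 1/2|10⟩ - 1/2|11⟩

H⊗2 gives amp(|y⟩) = (1/2) Σ_x (−1)^(x·y) amp(|x⟩), where x·y is the number of positions in which both x and y have a 1.
|00⟩: (1)/2 = 1/2
|01⟩: (-1)/2 = -1/2
|10⟩: (1)/2 = 1/2
|11⟩: (-1)/2 = -1/2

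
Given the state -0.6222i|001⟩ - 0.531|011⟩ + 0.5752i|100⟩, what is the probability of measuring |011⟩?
0.282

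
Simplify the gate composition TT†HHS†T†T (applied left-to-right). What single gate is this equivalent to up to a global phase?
S†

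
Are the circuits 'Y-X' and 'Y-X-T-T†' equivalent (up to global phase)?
Yes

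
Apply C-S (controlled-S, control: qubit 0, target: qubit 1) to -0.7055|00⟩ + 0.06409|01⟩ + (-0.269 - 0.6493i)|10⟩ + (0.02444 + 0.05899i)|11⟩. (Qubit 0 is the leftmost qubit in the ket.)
-0.7055|00⟩ + 0.06409|01⟩ + (-0.269 - 0.6493i)|10⟩ + (-0.05899 + 0.02444i)|11⟩

C-S leaves the control-|0⟩ kets |00⟩, |01⟩ unchanged and applies S to qubit 1 on the control-|1⟩ pair (|10⟩, |11⟩).
S = [[1, 0], [0, i]].
With a = amp(|10⟩) = (-0.269 - 0.6493i) and b = amp(|11⟩) = (0.02444 + 0.05899i):
new amp(|10⟩) = (1)·a = (-0.269 - 0.6493i)
new amp(|11⟩) = (i)·b = (-0.05899 + 0.02444i)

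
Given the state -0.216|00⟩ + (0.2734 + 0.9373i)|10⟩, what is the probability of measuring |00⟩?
0.04666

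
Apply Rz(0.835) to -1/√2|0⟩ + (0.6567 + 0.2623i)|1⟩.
(-0.6464 + 0.2867i)|0⟩ + (0.4939 + 0.506i)|1⟩

Rz(0.835) = [[e^(−iθ/2), 0], [0, e^(iθ/2)]] with e^(±iθ/2) = cos(θ/2) ± i·sin(θ/2); θ = 0.835, cos(θ/2) ≈ 0.914105, sin(θ/2) ≈ 0.405476.
With a = amp(|0⟩) = -1/√2 and b = amp(|1⟩) = (0.6567 + 0.2623i):
new amp(|0⟩) = (0.914105 - 0.405476i)·a = (-0.6464 + 0.2867i)
new amp(|1⟩) = (0.914105 + 0.405476i)·b = (0.4939 + 0.506i)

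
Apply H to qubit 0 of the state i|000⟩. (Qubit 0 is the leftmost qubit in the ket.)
(1/√2)i|000⟩ + (1/√2)i|100⟩

H on qubit 0 mixes each pair of kets that differ only in qubit 0: amplitudes (a, b) of (|…0…⟩, |…1…⟩) become ((a + b)/√2, (a − b)/√2). Kets absent from the input have amplitude 0.
(|000⟩, |100⟩): (a, b) = (i, 0) → ((1/√2)i, (1/√2)i)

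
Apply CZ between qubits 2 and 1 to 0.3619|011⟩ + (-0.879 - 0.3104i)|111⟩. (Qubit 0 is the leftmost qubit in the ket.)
-0.3619|011⟩ + (0.879 + 0.3104i)|111⟩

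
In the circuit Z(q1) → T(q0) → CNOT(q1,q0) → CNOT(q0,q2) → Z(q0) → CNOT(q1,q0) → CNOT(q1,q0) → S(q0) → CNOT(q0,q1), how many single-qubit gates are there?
4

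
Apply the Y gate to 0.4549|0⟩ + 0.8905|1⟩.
-0.8905i|0⟩ + 0.4549i|1⟩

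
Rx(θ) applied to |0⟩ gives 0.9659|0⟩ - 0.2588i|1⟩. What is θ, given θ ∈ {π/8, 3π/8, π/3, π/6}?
π/6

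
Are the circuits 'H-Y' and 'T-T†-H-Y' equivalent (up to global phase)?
Yes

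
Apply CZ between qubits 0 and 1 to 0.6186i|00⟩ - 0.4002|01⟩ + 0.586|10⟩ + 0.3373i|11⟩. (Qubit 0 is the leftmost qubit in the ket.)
0.6186i|00⟩ - 0.4002|01⟩ + 0.586|10⟩ - 0.3373i|11⟩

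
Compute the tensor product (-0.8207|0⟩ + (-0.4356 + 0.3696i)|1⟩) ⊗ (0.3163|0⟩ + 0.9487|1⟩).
-0.2596|00⟩ - 0.7786|01⟩ + (-0.1378 + 0.1169i)|10⟩ + (-0.4133 + 0.3506i)|11⟩

amp(|b₁b₂…⟩) = product of the factor amplitudes for bits b₁, b₂, …; only kets whose every factor amplitude is nonzero survive.
|00⟩: (-0.8207)(0.3163) = -0.2596
|01⟩: (-0.8207)(0.9487) = -0.7786
|10⟩: (-0.4356 + 0.3696i)(0.3163) = (-0.1378 + 0.1169i)
|11⟩: (-0.4356 + 0.3696i)(0.9487) = (-0.4133 + 0.3506i)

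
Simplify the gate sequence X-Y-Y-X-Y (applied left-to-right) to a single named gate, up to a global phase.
Y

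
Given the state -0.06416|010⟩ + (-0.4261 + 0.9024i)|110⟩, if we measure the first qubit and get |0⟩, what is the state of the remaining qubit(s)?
-|10⟩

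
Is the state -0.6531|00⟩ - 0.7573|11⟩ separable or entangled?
Entangled

Writing the state as a|00⟩ + b|01⟩ + c|10⟩ + d|11⟩, it is a product state iff ad − bc = 0.
Here (a, b, c, d) = (-0.6531, 0, 0, -0.7573): ad − bc = (-0.6531)(-0.7573) − (0)(0) = 0.4946 ≠ 0, so the state is entangled.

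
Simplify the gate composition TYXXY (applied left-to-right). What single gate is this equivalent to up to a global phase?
T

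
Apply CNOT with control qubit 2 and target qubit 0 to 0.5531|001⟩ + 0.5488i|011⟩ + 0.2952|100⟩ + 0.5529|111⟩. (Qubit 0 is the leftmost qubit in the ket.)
0.5529|011⟩ + 0.2952|100⟩ + 0.5531|101⟩ + 0.5488i|111⟩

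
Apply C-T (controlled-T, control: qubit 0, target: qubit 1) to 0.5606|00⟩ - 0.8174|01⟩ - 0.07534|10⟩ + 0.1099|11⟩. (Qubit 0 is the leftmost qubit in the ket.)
0.5606|00⟩ - 0.8174|01⟩ - 0.07534|10⟩ + (0.07771 + 0.07771i)|11⟩

C-T leaves the control-|0⟩ kets |00⟩, |01⟩ unchanged and applies T to qubit 1 on the control-|1⟩ pair (|10⟩, |11⟩).
T = [[1, 0], [0, (1/√2 + (1/√2)i)]].
With a = amp(|10⟩) = -0.07534 and b = amp(|11⟩) = 0.1099:
new amp(|10⟩) = (1)·a = -0.07534
new amp(|11⟩) = (1/√2 + (1/√2)i)·b = (0.07771 + 0.07771i)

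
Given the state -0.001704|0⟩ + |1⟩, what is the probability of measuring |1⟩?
1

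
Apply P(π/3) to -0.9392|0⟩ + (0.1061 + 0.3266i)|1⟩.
-0.9392|0⟩ + (-0.2298 + 0.2552i)|1⟩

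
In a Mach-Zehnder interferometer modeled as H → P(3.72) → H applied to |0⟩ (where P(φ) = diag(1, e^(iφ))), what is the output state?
(0.08133 - 0.2733i)|0⟩ + (0.9187 + 0.2733i)|1⟩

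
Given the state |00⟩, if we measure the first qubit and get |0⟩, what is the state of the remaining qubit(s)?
|0⟩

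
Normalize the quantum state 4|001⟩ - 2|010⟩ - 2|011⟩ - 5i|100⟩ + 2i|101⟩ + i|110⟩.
0.5443|001⟩ - 0.2722|010⟩ - 0.2722|011⟩ - 0.6804i|100⟩ + 0.2722i|101⟩ + 0.1361i|110⟩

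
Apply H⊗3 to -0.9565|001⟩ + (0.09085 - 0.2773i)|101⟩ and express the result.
(-0.3061 - 0.09804i)|000⟩ + (0.3061 + 0.09804i)|001⟩ + (-0.3061 - 0.09804i)|010⟩ + (0.3061 + 0.09804i)|011⟩ + (-0.3703 + 0.09804i)|100⟩ + (0.3703 - 0.09804i)|101⟩ + (-0.3703 + 0.09804i)|110⟩ + (0.3703 - 0.09804i)|111⟩

H⊗3 gives amp(|y⟩) = (1/2√2) Σ_x (−1)^(x·y) amp(|x⟩), where x·y is the number of positions in which both x and y have a 1.
|000⟩: (-0.9565 + (0.09085 - 0.2773i))/(2√2) = (-0.3061 - 0.09804i)
|001⟩: (0.9565 - (0.09085 - 0.2773i))/(2√2) = (0.3061 + 0.09804i)
|010⟩: (-0.9565 + (0.09085 - 0.2773i))/(2√2) = (-0.3061 - 0.09804i)
|011⟩: (0.9565 - (0.09085 - 0.2773i))/(2√2) = (0.3061 + 0.09804i)
|100⟩: (-0.9565 - (0.09085 - 0.2773i))/(2√2) = (-0.3703 + 0.09804i)
|101⟩: (0.9565 + (0.09085 - 0.2773i))/(2√2) = (0.3703 - 0.09804i)
|110⟩: (-0.9565 - (0.09085 - 0.2773i))/(2√2) = (-0.3703 + 0.09804i)
|111⟩: (0.9565 + (0.09085 - 0.2773i))/(2√2) = (0.3703 - 0.09804i)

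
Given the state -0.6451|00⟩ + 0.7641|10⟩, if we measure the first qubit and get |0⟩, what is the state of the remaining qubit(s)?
-|0⟩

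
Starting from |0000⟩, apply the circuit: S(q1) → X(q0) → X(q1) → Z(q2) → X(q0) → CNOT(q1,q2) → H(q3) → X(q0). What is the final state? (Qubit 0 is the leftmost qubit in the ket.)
1/√2|1110⟩ + 1/√2|1111⟩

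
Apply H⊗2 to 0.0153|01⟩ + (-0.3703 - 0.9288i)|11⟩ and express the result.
(-0.1775 - 0.4644i)|00⟩ + (0.1775 + 0.4644i)|01⟩ + (0.1928 + 0.4644i)|10⟩ + (-0.1928 - 0.4644i)|11⟩

H⊗2 gives amp(|y⟩) = (1/2) Σ_x (−1)^(x·y) amp(|x⟩), where x·y is the number of positions in which both x and y have a 1.
|00⟩: (0.0153 + (-0.3703 - 0.9288i))/2 = (-0.1775 - 0.4644i)
|01⟩: (-0.0153 - (-0.3703 - 0.9288i))/2 = (0.1775 + 0.4644i)
|10⟩: (0.0153 - (-0.3703 - 0.9288i))/2 = (0.1928 + 0.4644i)
|11⟩: (-0.0153 + (-0.3703 - 0.9288i))/2 = (-0.1928 - 0.4644i)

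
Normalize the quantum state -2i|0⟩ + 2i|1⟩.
-(1/√2)i|0⟩ + (1/√2)i|1⟩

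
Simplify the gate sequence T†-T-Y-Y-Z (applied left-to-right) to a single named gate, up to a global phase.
Z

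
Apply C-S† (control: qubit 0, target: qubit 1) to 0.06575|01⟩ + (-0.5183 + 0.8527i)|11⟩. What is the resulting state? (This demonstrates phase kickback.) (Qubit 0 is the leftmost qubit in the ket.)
0.06575|01⟩ + (0.8527 + 0.5183i)|11⟩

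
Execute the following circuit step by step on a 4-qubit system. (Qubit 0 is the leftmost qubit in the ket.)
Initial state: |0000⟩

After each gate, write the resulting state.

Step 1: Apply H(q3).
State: 1/√2|0000⟩ + 1/√2|0001⟩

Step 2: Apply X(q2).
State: 1/√2|0010⟩ + 1/√2|0011⟩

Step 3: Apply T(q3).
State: 1/√2|0010⟩ + (1/2 + (1/2)i)|0011⟩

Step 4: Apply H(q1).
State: 1/2|0010⟩ + (1/√8 + (1/√8)i)|0011⟩ + 1/2|0110⟩ + (1/√8 + (1/√8)i)|0111⟩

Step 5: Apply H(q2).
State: 1/√8|0000⟩ + (0.25 + 0.25i)|0001⟩ - 1/√8|0010⟩ + (-0.25 - 0.25i)|0011⟩ + 1/√8|0100⟩ + (0.25 + 0.25i)|0101⟩ - 1/√8|0110⟩ + (-0.25 - 0.25i)|0111⟩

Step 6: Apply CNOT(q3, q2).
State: 1/√8|0000⟩ + (-0.25 - 0.25i)|0001⟩ - 1/√8|0010⟩ + (0.25 + 0.25i)|0011⟩ + 1/√8|0100⟩ + (-0.25 - 0.25i)|0101⟩ - 1/√8|0110⟩ + (0.25 + 0.25i)|0111⟩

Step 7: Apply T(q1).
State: 1/√8|0000⟩ + (-0.25 - 0.25i)|0001⟩ - 1/√8|0010⟩ + (0.25 + 0.25i)|0011⟩ + (0.25 + 0.25i)|0100⟩ - (1/√8)i|0101⟩ + (-0.25 - 0.25i)|0110⟩ + (1/√8)i|0111⟩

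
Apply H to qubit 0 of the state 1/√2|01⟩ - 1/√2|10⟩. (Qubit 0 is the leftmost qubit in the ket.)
-1/2|00⟩ + 1/2|01⟩ + 1/2|10⟩ + 1/2|11⟩

H on qubit 0 mixes each pair of kets that differ only in qubit 0: amplitudes (a, b) of (|…0…⟩, |…1…⟩) become ((a + b)/√2, (a − b)/√2). Kets absent from the input have amplitude 0.
(|00⟩, |10⟩): (a, b) = (0, -1/√2) → (-1/2, 1/2)
(|01⟩, |11⟩): (a, b) = (1/√2, 0) → (1/2, 1/2)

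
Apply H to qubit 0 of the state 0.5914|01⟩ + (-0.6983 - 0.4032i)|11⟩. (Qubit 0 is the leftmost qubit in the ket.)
(-0.07559 - 0.2851i)|01⟩ + (0.912 + 0.2851i)|11⟩

H on qubit 0 mixes each pair of kets that differ only in qubit 0: amplitudes (a, b) of (|…0…⟩, |…1…⟩) become ((a + b)/√2, (a − b)/√2). Kets absent from the input have amplitude 0.
(|01⟩, |11⟩): (a, b) = (0.5914, (-0.6983 - 0.4032i)) → ((-0.07559 - 0.2851i), (0.912 + 0.2851i))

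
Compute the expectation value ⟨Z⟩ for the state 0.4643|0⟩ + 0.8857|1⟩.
-0.5689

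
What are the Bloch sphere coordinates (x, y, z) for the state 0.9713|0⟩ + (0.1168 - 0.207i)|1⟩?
(0.2269, -0.4021, 0.8869)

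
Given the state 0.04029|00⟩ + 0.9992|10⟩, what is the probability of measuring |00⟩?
0.001623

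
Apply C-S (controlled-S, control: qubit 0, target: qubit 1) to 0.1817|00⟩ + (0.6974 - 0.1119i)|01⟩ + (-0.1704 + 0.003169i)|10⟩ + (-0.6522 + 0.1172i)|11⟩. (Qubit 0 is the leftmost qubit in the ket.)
0.1817|00⟩ + (0.6974 - 0.1119i)|01⟩ + (-0.1704 + 0.003169i)|10⟩ + (-0.1172 - 0.6522i)|11⟩

C-S leaves the control-|0⟩ kets |00⟩, |01⟩ unchanged and applies S to qubit 1 on the control-|1⟩ pair (|10⟩, |11⟩).
S = [[1, 0], [0, i]].
With a = amp(|10⟩) = (-0.1704 + 0.003169i) and b = amp(|11⟩) = (-0.6522 + 0.1172i):
new amp(|10⟩) = (1)·a = (-0.1704 + 0.003169i)
new amp(|11⟩) = (i)·b = (-0.1172 - 0.6522i)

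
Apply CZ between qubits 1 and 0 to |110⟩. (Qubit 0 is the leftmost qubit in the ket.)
-|110⟩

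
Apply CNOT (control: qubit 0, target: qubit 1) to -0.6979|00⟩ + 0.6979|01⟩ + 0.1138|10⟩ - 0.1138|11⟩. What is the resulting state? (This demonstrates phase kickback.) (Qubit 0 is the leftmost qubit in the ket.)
-0.6979|00⟩ + 0.6979|01⟩ - 0.1138|10⟩ + 0.1138|11⟩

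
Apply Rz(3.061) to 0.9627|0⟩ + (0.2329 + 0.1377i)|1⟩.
(0.03878 - 0.9619i)|0⟩ + (-0.1282 + 0.2383i)|1⟩

Rz(3.061) = [[e^(−iθ/2), 0], [0, e^(iθ/2)]] with e^(±iθ/2) = cos(θ/2) ± i·sin(θ/2); θ = 3.061, cos(θ/2) ≈ 0.0402854, sin(θ/2) ≈ 0.999188.
With a = amp(|0⟩) = 0.9627 and b = amp(|1⟩) = (0.2329 + 0.1377i):
new amp(|0⟩) = (0.0402854 - 0.999188i)·a = (0.03878 - 0.9619i)
new amp(|1⟩) = (0.0402854 + 0.999188i)·b = (-0.1282 + 0.2383i)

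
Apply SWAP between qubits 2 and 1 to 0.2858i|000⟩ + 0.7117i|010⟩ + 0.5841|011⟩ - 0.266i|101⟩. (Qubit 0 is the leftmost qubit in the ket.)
0.2858i|000⟩ + 0.7117i|001⟩ + 0.5841|011⟩ - 0.266i|110⟩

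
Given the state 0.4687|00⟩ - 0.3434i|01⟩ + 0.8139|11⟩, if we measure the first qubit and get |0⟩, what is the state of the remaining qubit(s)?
0.8067|0⟩ - 0.591i|1⟩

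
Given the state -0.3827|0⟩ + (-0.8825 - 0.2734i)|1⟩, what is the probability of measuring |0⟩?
0.1465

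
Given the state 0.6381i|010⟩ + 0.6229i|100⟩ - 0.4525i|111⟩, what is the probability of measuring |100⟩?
0.388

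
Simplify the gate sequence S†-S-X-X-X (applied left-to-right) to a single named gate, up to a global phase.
X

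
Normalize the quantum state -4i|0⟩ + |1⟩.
-0.9701i|0⟩ + 0.2425|1⟩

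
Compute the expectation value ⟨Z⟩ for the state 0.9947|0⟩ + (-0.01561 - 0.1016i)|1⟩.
0.9789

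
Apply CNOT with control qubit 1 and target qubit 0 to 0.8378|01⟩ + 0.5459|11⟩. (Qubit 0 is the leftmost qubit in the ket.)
0.5459|01⟩ + 0.8378|11⟩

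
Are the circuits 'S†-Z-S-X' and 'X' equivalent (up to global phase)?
No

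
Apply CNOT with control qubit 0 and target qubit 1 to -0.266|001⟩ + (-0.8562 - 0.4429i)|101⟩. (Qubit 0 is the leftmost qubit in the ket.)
-0.266|001⟩ + (-0.8562 - 0.4429i)|111⟩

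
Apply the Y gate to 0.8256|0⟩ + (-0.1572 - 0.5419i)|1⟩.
(-0.5419 + 0.1572i)|0⟩ + 0.8256i|1⟩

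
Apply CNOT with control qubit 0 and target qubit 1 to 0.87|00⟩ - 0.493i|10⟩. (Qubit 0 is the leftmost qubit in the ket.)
0.87|00⟩ - 0.493i|11⟩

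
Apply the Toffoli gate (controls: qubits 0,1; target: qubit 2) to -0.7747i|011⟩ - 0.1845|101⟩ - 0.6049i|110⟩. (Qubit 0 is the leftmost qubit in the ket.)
-0.7747i|011⟩ - 0.1845|101⟩ - 0.6049i|111⟩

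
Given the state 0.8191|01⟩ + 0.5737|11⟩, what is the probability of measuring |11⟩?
0.3291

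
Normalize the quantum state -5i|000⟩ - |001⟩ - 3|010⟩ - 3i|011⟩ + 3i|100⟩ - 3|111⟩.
-0.635i|000⟩ - 0.127|001⟩ - 0.381|010⟩ - 0.381i|011⟩ + 0.381i|100⟩ - 0.381|111⟩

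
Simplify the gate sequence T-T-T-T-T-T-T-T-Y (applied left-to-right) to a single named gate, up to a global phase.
Y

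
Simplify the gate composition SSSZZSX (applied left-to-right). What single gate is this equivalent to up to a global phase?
X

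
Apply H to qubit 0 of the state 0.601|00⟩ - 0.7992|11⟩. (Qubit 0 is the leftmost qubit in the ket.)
0.425|00⟩ - 0.5651|01⟩ + 0.425|10⟩ + 0.5651|11⟩

H on qubit 0 mixes each pair of kets that differ only in qubit 0: amplitudes (a, b) of (|…0…⟩, |…1…⟩) become ((a + b)/√2, (a − b)/√2). Kets absent from the input have amplitude 0.
(|00⟩, |10⟩): (a, b) = (0.601, 0) → (0.425, 0.425)
(|01⟩, |11⟩): (a, b) = (0, -0.7992) → (-0.5651, 0.5651)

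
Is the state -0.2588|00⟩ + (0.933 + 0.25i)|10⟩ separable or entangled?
Separable

Writing the state as a|00⟩ + b|01⟩ + c|10⟩ + d|11⟩, it is a product state iff ad − bc = 0.
Here (a, b, c, d) = (-0.2588, 0, (0.933 + 0.25i), 0): ad − bc = (-0.2588)(0) − (0)(0.933 + 0.25i) = 0, so the state is separable.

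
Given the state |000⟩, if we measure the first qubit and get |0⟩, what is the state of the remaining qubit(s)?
|00⟩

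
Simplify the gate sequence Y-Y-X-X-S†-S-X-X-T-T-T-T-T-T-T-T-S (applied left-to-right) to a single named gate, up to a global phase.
S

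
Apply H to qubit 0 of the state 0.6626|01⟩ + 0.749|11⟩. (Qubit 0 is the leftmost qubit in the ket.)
0.9982|01⟩ - 0.06109|11⟩

H on qubit 0 mixes each pair of kets that differ only in qubit 0: amplitudes (a, b) of (|…0…⟩, |…1…⟩) become ((a + b)/√2, (a − b)/√2). Kets absent from the input have amplitude 0.
(|01⟩, |11⟩): (a, b) = (0.6626, 0.749) → (0.9982, -0.06109)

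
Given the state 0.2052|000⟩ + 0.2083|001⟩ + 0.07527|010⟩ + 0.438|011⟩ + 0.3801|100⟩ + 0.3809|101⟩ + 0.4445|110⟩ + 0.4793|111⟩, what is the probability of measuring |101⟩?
0.1451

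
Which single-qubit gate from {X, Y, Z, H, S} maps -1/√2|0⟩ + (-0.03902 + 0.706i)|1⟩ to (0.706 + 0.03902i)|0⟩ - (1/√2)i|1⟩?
Y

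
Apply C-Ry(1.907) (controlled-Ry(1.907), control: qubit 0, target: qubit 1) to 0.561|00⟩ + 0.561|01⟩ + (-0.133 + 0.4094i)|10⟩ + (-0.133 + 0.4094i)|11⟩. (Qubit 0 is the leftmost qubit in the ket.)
0.561|00⟩ + 0.561|01⟩ + (0.03147 - 0.09687i)|10⟩ + (-0.1854 + 0.5708i)|11⟩

C-Ry(1.907) leaves the control-|0⟩ kets |00⟩, |01⟩ unchanged and applies Ry(1.907) to qubit 1 on the control-|1⟩ pair (|10⟩, |11⟩).
Ry(1.907) = [[cos(θ/2), −sin(θ/2)], [sin(θ/2), cos(θ/2)]]; θ = 1.907, cos(θ/2) ≈ 0.578833, sin(θ/2) ≈ 0.815446.
With a = amp(|10⟩) = (-0.133 + 0.4094i) and b = amp(|11⟩) = (-0.133 + 0.4094i):
new amp(|10⟩) = (0.578833)·a + (-0.815446)·b = (0.03147 - 0.09687i)
new amp(|11⟩) = (0.815446)·a + (0.578833)·b = (-0.1854 + 0.5708i)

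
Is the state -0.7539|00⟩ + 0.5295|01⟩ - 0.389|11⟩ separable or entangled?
Entangled

Writing the state as a|00⟩ + b|01⟩ + c|10⟩ + d|11⟩, it is a product state iff ad − bc = 0.
Here (a, b, c, d) = (-0.7539, 0.5295, 0, -0.389): ad − bc = (-0.7539)(-0.389) − (0.5295)(0) = 0.2933 ≠ 0, so the state is entangled.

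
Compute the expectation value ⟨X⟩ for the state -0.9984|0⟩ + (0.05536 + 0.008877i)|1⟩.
-0.1105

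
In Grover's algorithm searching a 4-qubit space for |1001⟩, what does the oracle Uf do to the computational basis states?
Uf|x⟩ = -|x⟩ if x = 1001, else |x⟩ (phase flip on target)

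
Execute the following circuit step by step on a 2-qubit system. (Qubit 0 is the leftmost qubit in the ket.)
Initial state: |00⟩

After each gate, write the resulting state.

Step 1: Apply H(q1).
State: 1/√2|00⟩ + 1/√2|01⟩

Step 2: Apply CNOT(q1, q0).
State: 1/√2|00⟩ + 1/√2|11⟩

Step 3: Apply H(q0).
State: 1/2|00⟩ + 1/2|01⟩ + 1/2|10⟩ - 1/2|11⟩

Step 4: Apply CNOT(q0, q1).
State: 1/2|00⟩ + 1/2|01⟩ - 1/2|10⟩ + 1/2|11⟩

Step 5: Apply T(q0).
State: 1/2|00⟩ + 1/2|01⟩ + (-1/√8 - (1/√8)i)|10⟩ + (1/√8 + (1/√8)i)|11⟩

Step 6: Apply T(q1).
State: 1/2|00⟩ + (1/√8 + (1/√8)i)|01⟩ + (-1/√8 - (1/√8)i)|10⟩ + (1/2)i|11⟩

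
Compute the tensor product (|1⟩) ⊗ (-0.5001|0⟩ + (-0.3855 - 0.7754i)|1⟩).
-0.5001|10⟩ + (-0.3855 - 0.7754i)|11⟩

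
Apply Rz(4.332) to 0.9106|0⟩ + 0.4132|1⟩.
(-0.5106 - 0.754i)|0⟩ + (-0.2317 + 0.3421i)|1⟩

Rz(4.332) = [[e^(−iθ/2), 0], [0, e^(iθ/2)]] with e^(±iθ/2) = cos(θ/2) ± i·sin(θ/2); θ = 4.332, cos(θ/2) ≈ -0.560677, sin(θ/2) ≈ 0.828034.
With a = amp(|0⟩) = 0.9106 and b = amp(|1⟩) = 0.4132:
new amp(|0⟩) = (-0.560677 - 0.828034i)·a = (-0.5106 - 0.754i)
new amp(|1⟩) = (-0.560677 + 0.828034i)·b = (-0.2317 + 0.3421i)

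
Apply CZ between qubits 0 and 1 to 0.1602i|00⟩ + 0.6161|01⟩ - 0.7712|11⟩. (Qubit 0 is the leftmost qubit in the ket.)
0.1602i|00⟩ + 0.6161|01⟩ + 0.7712|11⟩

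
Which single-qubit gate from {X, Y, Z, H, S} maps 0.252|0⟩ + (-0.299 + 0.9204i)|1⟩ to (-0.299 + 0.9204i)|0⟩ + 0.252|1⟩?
X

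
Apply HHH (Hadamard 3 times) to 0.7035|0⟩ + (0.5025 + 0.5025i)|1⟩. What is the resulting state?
(0.8528 + 0.3553i)|0⟩ + (0.1421 - 0.3553i)|1⟩

H² = I, so H^3 = H: a single Hadamard. With (a, b) = (0.7035, (0.5025 + 0.5025i)), H gives ((a + b)/√2, (a − b)/√2) = ((0.8528 + 0.3553i), (0.1421 - 0.3553i)).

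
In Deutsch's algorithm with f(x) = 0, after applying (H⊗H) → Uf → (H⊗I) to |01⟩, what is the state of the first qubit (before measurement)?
|0⟩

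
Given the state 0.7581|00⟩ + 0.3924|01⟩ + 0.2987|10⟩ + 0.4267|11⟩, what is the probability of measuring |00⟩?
0.5747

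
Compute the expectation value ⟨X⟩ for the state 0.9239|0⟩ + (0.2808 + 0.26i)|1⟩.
0.5189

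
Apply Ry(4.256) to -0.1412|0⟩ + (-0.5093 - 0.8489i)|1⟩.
(0.5069 + 0.7205i)|0⟩ + (0.1495 + 0.4489i)|1⟩

Ry(4.256) = [[cos(θ/2), −sin(θ/2)], [sin(θ/2), cos(θ/2)]]; θ = 4.256, cos(θ/2) ≈ -0.528815, sin(θ/2) ≈ 0.848737.
With a = amp(|0⟩) = -0.1412 and b = amp(|1⟩) = (-0.5093 - 0.8489i):
new amp(|0⟩) = (-0.528815)·a + (-0.848737)·b = (0.5069 + 0.7205i)
new amp(|1⟩) = (0.848737)·a + (-0.528815)·b = (0.1495 + 0.4489i)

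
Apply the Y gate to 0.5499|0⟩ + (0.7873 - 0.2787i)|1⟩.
(-0.2787 - 0.7873i)|0⟩ + 0.5499i|1⟩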